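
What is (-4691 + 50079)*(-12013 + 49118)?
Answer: 1684121740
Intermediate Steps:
(-4691 + 50079)*(-12013 + 49118) = 45388*37105 = 1684121740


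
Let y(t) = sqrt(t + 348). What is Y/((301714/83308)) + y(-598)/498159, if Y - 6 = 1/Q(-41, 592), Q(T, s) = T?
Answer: 1457890/883591 + 5*I*sqrt(10)/498159 ≈ 1.65 + 3.174e-5*I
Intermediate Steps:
Y = 245/41 (Y = 6 + 1/(-41) = 6 - 1/41 = 245/41 ≈ 5.9756)
y(t) = sqrt(348 + t)
Y/((301714/83308)) + y(-598)/498159 = 245/(41*((301714/83308))) + sqrt(348 - 598)/498159 = 245/(41*((301714*(1/83308)))) + sqrt(-250)*(1/498159) = 245/(41*(150857/41654)) + (5*I*sqrt(10))*(1/498159) = (245/41)*(41654/150857) + 5*I*sqrt(10)/498159 = 1457890/883591 + 5*I*sqrt(10)/498159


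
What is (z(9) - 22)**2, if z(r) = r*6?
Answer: 1024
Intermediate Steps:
z(r) = 6*r
(z(9) - 22)**2 = (6*9 - 22)**2 = (54 - 22)**2 = 32**2 = 1024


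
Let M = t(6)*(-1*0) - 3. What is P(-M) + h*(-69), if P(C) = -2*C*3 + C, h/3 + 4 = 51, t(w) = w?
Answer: -9744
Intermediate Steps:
h = 141 (h = -12 + 3*51 = -12 + 153 = 141)
M = -3 (M = 6*(-1*0) - 3 = 6*0 - 3 = 0 - 3 = -3)
P(C) = -5*C (P(C) = -6*C + C = -5*C)
P(-M) + h*(-69) = -(-5)*(-3) + 141*(-69) = -5*3 - 9729 = -15 - 9729 = -9744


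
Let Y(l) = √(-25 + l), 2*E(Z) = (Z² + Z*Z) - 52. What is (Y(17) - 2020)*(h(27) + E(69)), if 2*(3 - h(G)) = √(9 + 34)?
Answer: (-9476 + √43)*(1010 - I*√2) ≈ -9.5641e+6 + 13392.0*I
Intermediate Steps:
E(Z) = -26 + Z² (E(Z) = ((Z² + Z*Z) - 52)/2 = ((Z² + Z²) - 52)/2 = (2*Z² - 52)/2 = (-52 + 2*Z²)/2 = -26 + Z²)
h(G) = 3 - √43/2 (h(G) = 3 - √(9 + 34)/2 = 3 - √43/2)
(Y(17) - 2020)*(h(27) + E(69)) = (√(-25 + 17) - 2020)*((3 - √43/2) + (-26 + 69²)) = (√(-8) - 2020)*((3 - √43/2) + (-26 + 4761)) = (2*I*√2 - 2020)*((3 - √43/2) + 4735) = (-2020 + 2*I*√2)*(4738 - √43/2)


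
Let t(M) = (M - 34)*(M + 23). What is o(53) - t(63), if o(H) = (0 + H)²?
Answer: 315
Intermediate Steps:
o(H) = H²
t(M) = (-34 + M)*(23 + M)
o(53) - t(63) = 53² - (-782 + 63² - 11*63) = 2809 - (-782 + 3969 - 693) = 2809 - 1*2494 = 2809 - 2494 = 315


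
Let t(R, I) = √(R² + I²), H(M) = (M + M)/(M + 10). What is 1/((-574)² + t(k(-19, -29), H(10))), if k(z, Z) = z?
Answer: 164738/54277217107 - √362/108554434214 ≈ 3.0349e-6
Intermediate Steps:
H(M) = 2*M/(10 + M) (H(M) = (2*M)/(10 + M) = 2*M/(10 + M))
t(R, I) = √(I² + R²)
1/((-574)² + t(k(-19, -29), H(10))) = 1/((-574)² + √((2*10/(10 + 10))² + (-19)²)) = 1/(329476 + √((2*10/20)² + 361)) = 1/(329476 + √((2*10*(1/20))² + 361)) = 1/(329476 + √(1² + 361)) = 1/(329476 + √(1 + 361)) = 1/(329476 + √362)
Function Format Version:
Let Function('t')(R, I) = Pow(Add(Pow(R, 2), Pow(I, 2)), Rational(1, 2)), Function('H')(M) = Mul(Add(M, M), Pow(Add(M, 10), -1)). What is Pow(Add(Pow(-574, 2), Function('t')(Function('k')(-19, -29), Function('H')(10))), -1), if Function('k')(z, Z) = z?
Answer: Add(Rational(164738, 54277217107), Mul(Rational(-1, 108554434214), Pow(362, Rational(1, 2)))) ≈ 3.0349e-6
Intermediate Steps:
Function('H')(M) = Mul(2, M, Pow(Add(10, M), -1)) (Function('H')(M) = Mul(Mul(2, M), Pow(Add(10, M), -1)) = Mul(2, M, Pow(Add(10, M), -1)))
Function('t')(R, I) = Pow(Add(Pow(I, 2), Pow(R, 2)), Rational(1, 2))
Pow(Add(Pow(-574, 2), Function('t')(Function('k')(-19, -29), Function('H')(10))), -1) = Pow(Add(Pow(-574, 2), Pow(Add(Pow(Mul(2, 10, Pow(Add(10, 10), -1)), 2), Pow(-19, 2)), Rational(1, 2))), -1) = Pow(Add(329476, Pow(Add(Pow(Mul(2, 10, Pow(20, -1)), 2), 361), Rational(1, 2))), -1) = Pow(Add(329476, Pow(Add(Pow(Mul(2, 10, Rational(1, 20)), 2), 361), Rational(1, 2))), -1) = Pow(Add(329476, Pow(Add(Pow(1, 2), 361), Rational(1, 2))), -1) = Pow(Add(329476, Pow(Add(1, 361), Rational(1, 2))), -1) = Pow(Add(329476, Pow(362, Rational(1, 2))), -1)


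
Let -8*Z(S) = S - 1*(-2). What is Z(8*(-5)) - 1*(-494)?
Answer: 1995/4 ≈ 498.75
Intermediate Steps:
Z(S) = -¼ - S/8 (Z(S) = -(S - 1*(-2))/8 = -(S + 2)/8 = -(2 + S)/8 = -¼ - S/8)
Z(8*(-5)) - 1*(-494) = (-¼ - (-5)) - 1*(-494) = (-¼ - ⅛*(-40)) + 494 = (-¼ + 5) + 494 = 19/4 + 494 = 1995/4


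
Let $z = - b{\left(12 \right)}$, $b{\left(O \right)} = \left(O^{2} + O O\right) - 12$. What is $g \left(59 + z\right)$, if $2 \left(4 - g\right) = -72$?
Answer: $-8680$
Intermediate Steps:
$g = 40$ ($g = 4 - -36 = 4 + 36 = 40$)
$b{\left(O \right)} = -12 + 2 O^{2}$ ($b{\left(O \right)} = \left(O^{2} + O^{2}\right) - 12 = 2 O^{2} - 12 = -12 + 2 O^{2}$)
$z = -276$ ($z = - (-12 + 2 \cdot 12^{2}) = - (-12 + 2 \cdot 144) = - (-12 + 288) = \left(-1\right) 276 = -276$)
$g \left(59 + z\right) = 40 \left(59 - 276\right) = 40 \left(-217\right) = -8680$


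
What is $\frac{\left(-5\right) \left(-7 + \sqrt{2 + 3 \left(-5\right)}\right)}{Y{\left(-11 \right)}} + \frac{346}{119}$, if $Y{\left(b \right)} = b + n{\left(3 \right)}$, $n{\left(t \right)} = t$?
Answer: $- \frac{1397}{952} + \frac{5 i \sqrt{13}}{8} \approx -1.4674 + 2.2535 i$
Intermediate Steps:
$Y{\left(b \right)} = 3 + b$ ($Y{\left(b \right)} = b + 3 = 3 + b$)
$\frac{\left(-5\right) \left(-7 + \sqrt{2 + 3 \left(-5\right)}\right)}{Y{\left(-11 \right)}} + \frac{346}{119} = \frac{\left(-5\right) \left(-7 + \sqrt{2 + 3 \left(-5\right)}\right)}{3 - 11} + \frac{346}{119} = \frac{\left(-5\right) \left(-7 + \sqrt{2 - 15}\right)}{-8} + 346 \cdot \frac{1}{119} = - 5 \left(-7 + \sqrt{-13}\right) \left(- \frac{1}{8}\right) + \frac{346}{119} = - 5 \left(-7 + i \sqrt{13}\right) \left(- \frac{1}{8}\right) + \frac{346}{119} = \left(35 - 5 i \sqrt{13}\right) \left(- \frac{1}{8}\right) + \frac{346}{119} = \left(- \frac{35}{8} + \frac{5 i \sqrt{13}}{8}\right) + \frac{346}{119} = - \frac{1397}{952} + \frac{5 i \sqrt{13}}{8}$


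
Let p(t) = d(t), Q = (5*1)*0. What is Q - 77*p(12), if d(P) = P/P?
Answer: -77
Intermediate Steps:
d(P) = 1
Q = 0 (Q = 5*0 = 0)
p(t) = 1
Q - 77*p(12) = 0 - 77*1 = 0 - 77 = -77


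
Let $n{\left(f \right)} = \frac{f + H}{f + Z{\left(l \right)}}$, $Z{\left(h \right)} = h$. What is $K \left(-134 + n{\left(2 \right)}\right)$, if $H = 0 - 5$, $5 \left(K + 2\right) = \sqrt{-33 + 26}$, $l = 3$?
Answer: $\frac{1346}{5} - \frac{673 i \sqrt{7}}{25} \approx 269.2 - 71.224 i$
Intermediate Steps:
$K = -2 + \frac{i \sqrt{7}}{5}$ ($K = -2 + \frac{\sqrt{-33 + 26}}{5} = -2 + \frac{\sqrt{-7}}{5} = -2 + \frac{i \sqrt{7}}{5} \approx -2.0 + 0.52915 i$)
$H = -5$
$n{\left(f \right)} = \frac{-5 + f}{3 + f}$ ($n{\left(f \right)} = \frac{f - 5}{f + 3} = \frac{-5 + f}{3 + f}$)
$K \left(-134 + n{\left(2 \right)}\right) = \left(-2 + \frac{i \sqrt{7}}{5}\right) \left(-134 + \frac{-5 + 2}{3 + 2}\right) = \left(-2 + \frac{i \sqrt{7}}{5}\right) \left(-134 + \frac{1}{5} \left(-3\right)\right) = \left(-2 + \frac{i \sqrt{7}}{5}\right) \left(-134 - \frac{3}{5}\right) = \left(-2 + \frac{i \sqrt{7}}{5}\right) \left(- \frac{673}{5}\right) = \frac{1346}{5} - \frac{673 i \sqrt{7}}{25}$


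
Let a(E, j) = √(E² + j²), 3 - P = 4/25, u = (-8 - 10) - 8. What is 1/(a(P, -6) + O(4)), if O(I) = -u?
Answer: 16250/394959 - 25*√27541/394959 ≈ 0.030639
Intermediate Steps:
u = -26 (u = -18 - 8 = -26)
O(I) = 26 (O(I) = -1*(-26) = 26)
P = 71/25 (P = 3 - 4/25 = 71/25 ≈ 2.8400)
1/(a(P, -6) + O(4)) = 1/(√((71/25)² + (-6)²) + 26) = 1/(√(5041/625 + 36) + 26) = 1/(√(27541/625) + 26) = 1/(√27541/25 + 26) = 1/(26 + √27541/25)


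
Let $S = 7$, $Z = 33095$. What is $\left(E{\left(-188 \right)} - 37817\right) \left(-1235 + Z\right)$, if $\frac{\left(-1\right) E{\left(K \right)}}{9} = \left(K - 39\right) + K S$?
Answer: $-762409800$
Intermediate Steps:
$E{\left(K \right)} = 351 - 72 K$ ($E{\left(K \right)} = - 9 \left(\left(K - 39\right) + K 7\right) = - 9 \left(\left(-39 + K\right) + 7 K\right) = - 9 \left(-39 + 8 K\right) = 351 - 72 K$)
$\left(E{\left(-188 \right)} - 37817\right) \left(-1235 + Z\right) = \left(\left(351 - -13536\right) - 37817\right) \left(-1235 + 33095\right) = \left(\left(351 + 13536\right) - 37817\right) 31860 = \left(13887 - 37817\right) 31860 = \left(-23930\right) 31860 = -762409800$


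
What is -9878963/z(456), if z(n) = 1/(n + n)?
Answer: -9009614256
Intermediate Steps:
z(n) = 1/(2*n)
-9878963/z(456) = -9878963/((1/2)/456) = -9878963/((1/2)*(1/456)) = -9878963/1/912 = -9878963*912 = -9009614256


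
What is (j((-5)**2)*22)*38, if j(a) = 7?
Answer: 5852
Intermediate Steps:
(j((-5)**2)*22)*38 = (7*22)*38 = 154*38 = 5852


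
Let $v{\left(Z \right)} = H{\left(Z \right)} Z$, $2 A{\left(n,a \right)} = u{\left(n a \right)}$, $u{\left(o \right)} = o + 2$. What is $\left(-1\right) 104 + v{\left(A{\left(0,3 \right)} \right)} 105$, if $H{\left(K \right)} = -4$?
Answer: $-524$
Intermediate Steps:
$u{\left(o \right)} = 2 + o$
$A{\left(n,a \right)} = 1 + \frac{a n}{2}$ ($A{\left(n,a \right)} = \frac{2 + n a}{2} = \frac{2 + a n}{2} = 1 + \frac{a n}{2}$)
$v{\left(Z \right)} = - 4 Z$
$\left(-1\right) 104 + v{\left(A{\left(0,3 \right)} \right)} 105 = \left(-1\right) 104 + - 4 \left(1 + \frac{1}{2} \cdot 3 \cdot 0\right) 105 = -104 + - 4 \left(1 + 0\right) 105 = -104 + \left(-4\right) 1 \cdot 105 = -104 - 420 = -524$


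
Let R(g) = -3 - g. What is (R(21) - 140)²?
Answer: 26896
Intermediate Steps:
(R(21) - 140)² = ((-3 - 1*21) - 140)² = ((-3 - 21) - 140)² = (-24 - 140)² = (-164)² = 26896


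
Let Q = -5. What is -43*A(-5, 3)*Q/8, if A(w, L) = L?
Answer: 645/8 ≈ 80.625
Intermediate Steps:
-43*A(-5, 3)*Q/8 = -129*(-5)/8 = -43*(-15)*(⅛) = 645*(⅛) = 645/8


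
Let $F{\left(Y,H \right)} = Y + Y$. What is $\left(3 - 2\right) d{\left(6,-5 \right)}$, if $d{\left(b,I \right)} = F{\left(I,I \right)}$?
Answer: $-10$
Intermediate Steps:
$F{\left(Y,H \right)} = 2 Y$
$d{\left(b,I \right)} = 2 I$
$\left(3 - 2\right) d{\left(6,-5 \right)} = \left(3 - 2\right) 2 \left(-5\right) = 1 \left(-10\right) = -10$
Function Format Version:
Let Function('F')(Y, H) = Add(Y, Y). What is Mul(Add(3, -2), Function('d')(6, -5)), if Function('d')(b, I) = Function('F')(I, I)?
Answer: -10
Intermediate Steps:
Function('F')(Y, H) = Mul(2, Y)
Function('d')(b, I) = Mul(2, I)
Mul(Add(3, -2), Function('d')(6, -5)) = Mul(Add(3, -2), Mul(2, -5)) = Mul(1, -10) = -10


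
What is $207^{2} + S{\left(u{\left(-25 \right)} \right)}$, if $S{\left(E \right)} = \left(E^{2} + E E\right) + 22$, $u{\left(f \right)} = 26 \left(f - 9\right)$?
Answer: $1605783$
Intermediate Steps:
$u{\left(f \right)} = -234 + 26 f$ ($u{\left(f \right)} = 26 \left(-9 + f\right) = -234 + 26 f$)
$S{\left(E \right)} = 22 + 2 E^{2}$ ($S{\left(E \right)} = \left(E^{2} + E^{2}\right) + 22 = 2 E^{2} + 22 = 22 + 2 E^{2}$)
$207^{2} + S{\left(u{\left(-25 \right)} \right)} = 207^{2} + \left(22 + 2 \left(-234 + 26 \left(-25\right)\right)^{2}\right) = 42849 + \left(22 + 2 \left(-234 - 650\right)^{2}\right) = 42849 + \left(22 + 2 \left(-884\right)^{2}\right) = 42849 + \left(22 + 2 \cdot 781456\right) = 42849 + \left(22 + 1562912\right) = 42849 + 1562934 = 1605783$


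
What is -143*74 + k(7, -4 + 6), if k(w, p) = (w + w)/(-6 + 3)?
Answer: -31760/3 ≈ -10587.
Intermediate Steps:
k(w, p) = -2*w/3 (k(w, p) = (2*w)/(-3) = (2*w)*(-⅓) = -2*w/3)
-143*74 + k(7, -4 + 6) = -143*74 - ⅔*7 = -10582 - 14/3 = -31760/3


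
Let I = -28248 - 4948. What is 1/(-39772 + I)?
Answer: -1/72968 ≈ -1.3705e-5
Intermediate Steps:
I = -33196
1/(-39772 + I) = 1/(-39772 - 33196) = 1/(-72968) = -1/72968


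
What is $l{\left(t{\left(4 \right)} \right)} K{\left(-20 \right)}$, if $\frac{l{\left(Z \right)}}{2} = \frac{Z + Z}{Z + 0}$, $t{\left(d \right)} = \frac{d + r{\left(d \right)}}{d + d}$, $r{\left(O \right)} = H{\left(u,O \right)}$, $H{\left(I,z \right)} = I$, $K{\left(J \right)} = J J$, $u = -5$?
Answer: $1600$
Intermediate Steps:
$K{\left(J \right)} = J^{2}$
$r{\left(O \right)} = -5$
$t{\left(d \right)} = \frac{-5 + d}{2 d}$ ($t{\left(d \right)} = \frac{d - 5}{d + d} = \frac{-5 + d}{2 d}$)
$l{\left(Z \right)} = 4$ ($l{\left(Z \right)} = 2 \frac{Z + Z}{Z + 0} = 2 \frac{2 Z}{Z} = 2 \cdot 2 = 4$)
$l{\left(t{\left(4 \right)} \right)} K{\left(-20 \right)} = 4 \left(-20\right)^{2} = 4 \cdot 400 = 1600$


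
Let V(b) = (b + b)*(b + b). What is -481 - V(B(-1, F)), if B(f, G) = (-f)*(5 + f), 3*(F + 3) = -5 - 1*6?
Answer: -545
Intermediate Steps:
F = -20/3 (F = -3 + (-5 - 1*6)/3 = -3 + (-5 - 6)/3 = -3 + (⅓)*(-11) = -3 - 11/3 = -20/3 ≈ -6.6667)
B(f, G) = -f*(5 + f)
V(b) = 4*b² (V(b) = (2*b)*(2*b) = 4*b²)
-481 - V(B(-1, F)) = -481 - 4*(-1*(-1)*(5 - 1))² = -481 - 4*(-1*(-1)*4)² = -481 - 4*4² = -481 - 4*16 = -481 - 1*64 = -481 - 64 = -545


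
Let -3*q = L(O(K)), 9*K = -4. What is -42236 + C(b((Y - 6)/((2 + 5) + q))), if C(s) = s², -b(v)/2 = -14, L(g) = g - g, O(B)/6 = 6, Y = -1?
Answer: -41452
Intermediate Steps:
K = -4/9 (K = (⅑)*(-4) = -4/9 ≈ -0.44444)
O(B) = 36 (O(B) = 6*6 = 36)
L(g) = 0
q = 0 (q = -⅓*0 = 0)
b(v) = 28 (b(v) = -2*(-14) = 28)
-42236 + C(b((Y - 6)/((2 + 5) + q))) = -42236 + 28² = -42236 + 784 = -41452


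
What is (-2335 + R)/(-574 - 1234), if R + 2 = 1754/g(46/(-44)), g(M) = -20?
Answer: 24247/18080 ≈ 1.3411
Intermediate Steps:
R = -897/10 (R = -2 + 1754/(-20) = -2 + 1754*(-1/20) = -2 - 877/10 = -897/10 ≈ -89.700)
(-2335 + R)/(-574 - 1234) = (-2335 - 897/10)/(-574 - 1234) = -24247/10/(-1808) = -24247/10*(-1/1808) = 24247/18080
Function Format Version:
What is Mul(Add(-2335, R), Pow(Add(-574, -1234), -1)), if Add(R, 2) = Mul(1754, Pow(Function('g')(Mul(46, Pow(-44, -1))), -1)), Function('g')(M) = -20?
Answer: Rational(24247, 18080) ≈ 1.3411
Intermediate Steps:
R = Rational(-897, 10) (R = Add(-2, Mul(1754, Pow(-20, -1))) = Add(-2, Mul(1754, Rational(-1, 20))) = Add(-2, Rational(-877, 10)) = Rational(-897, 10) ≈ -89.700)
Mul(Add(-2335, R), Pow(Add(-574, -1234), -1)) = Mul(Add(-2335, Rational(-897, 10)), Pow(Add(-574, -1234), -1)) = Mul(Rational(-24247, 10), Pow(-1808, -1)) = Mul(Rational(-24247, 10), Rational(-1, 1808)) = Rational(24247, 18080)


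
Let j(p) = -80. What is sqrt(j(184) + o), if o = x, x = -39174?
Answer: I*sqrt(39254) ≈ 198.13*I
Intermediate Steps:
o = -39174
sqrt(j(184) + o) = sqrt(-80 - 39174) = sqrt(-39254) = I*sqrt(39254)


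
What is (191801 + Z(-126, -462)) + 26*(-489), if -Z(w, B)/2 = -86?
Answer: 179259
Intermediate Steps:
Z(w, B) = 172 (Z(w, B) = -2*(-86) = 172)
(191801 + Z(-126, -462)) + 26*(-489) = (191801 + 172) + 26*(-489) = 191973 - 12714 = 179259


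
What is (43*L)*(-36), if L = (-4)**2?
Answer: -24768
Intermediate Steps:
L = 16
(43*L)*(-36) = (43*16)*(-36) = 688*(-36) = -24768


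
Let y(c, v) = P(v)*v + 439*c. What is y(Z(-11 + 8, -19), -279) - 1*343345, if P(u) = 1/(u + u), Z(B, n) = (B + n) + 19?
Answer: -689323/2 ≈ -3.4466e+5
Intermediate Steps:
Z(B, n) = 19 + B + n
P(u) = 1/(2*u)
y(c, v) = 1/2 + 439*c (y(c, v) = (1/(2*v))*v + 439*c = 1/2 + 439*c)
y(Z(-11 + 8, -19), -279) - 1*343345 = (1/2 + 439*(19 + (-11 + 8) - 19)) - 1*343345 = (1/2 + 439*(19 - 3 - 19)) - 343345 = (1/2 + 439*(-3)) - 343345 = (1/2 - 1317) - 343345 = -2633/2 - 343345 = -689323/2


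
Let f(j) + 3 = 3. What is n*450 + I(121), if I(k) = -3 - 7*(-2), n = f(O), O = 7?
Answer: 11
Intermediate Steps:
f(j) = 0 (f(j) = -3 + 3 = 0)
n = 0
I(k) = 11 (I(k) = -3 + 14 = 11)
n*450 + I(121) = 0*450 + 11 = 0 + 11 = 11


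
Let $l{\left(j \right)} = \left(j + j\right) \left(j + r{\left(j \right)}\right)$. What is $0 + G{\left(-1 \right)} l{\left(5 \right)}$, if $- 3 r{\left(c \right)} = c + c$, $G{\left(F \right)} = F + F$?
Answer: $- \frac{100}{3} \approx -33.333$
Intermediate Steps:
$G{\left(F \right)} = 2 F$
$r{\left(c \right)} = - \frac{2 c}{3}$ ($r{\left(c \right)} = - \frac{c + c}{3} = - \frac{2 c}{3}$)
$l{\left(j \right)} = \frac{2 j^{2}}{3}$ ($l{\left(j \right)} = \left(j + j\right) \left(j - \frac{2 j}{3}\right) = 2 j \frac{j}{3} = \frac{2 j^{2}}{3}$)
$0 + G{\left(-1 \right)} l{\left(5 \right)} = 0 + 2 \left(-1\right) \frac{2 \cdot 5^{2}}{3} = 0 - 2 \cdot \frac{2}{3} \cdot 25 = 0 - \frac{100}{3} = - \frac{100}{3}$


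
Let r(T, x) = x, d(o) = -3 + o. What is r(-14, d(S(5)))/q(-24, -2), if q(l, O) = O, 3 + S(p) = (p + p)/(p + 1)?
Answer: 13/6 ≈ 2.1667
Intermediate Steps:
S(p) = -3 + 2*p/(1 + p) (S(p) = -3 + (p + p)/(p + 1) = -3 + (2*p)/(1 + p) = -3 + 2*p/(1 + p))
r(-14, d(S(5)))/q(-24, -2) = (-3 + (-3 - 1*5)/(1 + 5))/(-2) = (-3 + (-3 - 5)/6)*(-½) = (-3 + (⅙)*(-8))*(-½) = (-3 - 4/3)*(-½) = -13/3*(-½) = 13/6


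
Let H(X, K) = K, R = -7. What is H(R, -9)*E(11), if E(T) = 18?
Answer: -162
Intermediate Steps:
H(R, -9)*E(11) = -9*18 = -162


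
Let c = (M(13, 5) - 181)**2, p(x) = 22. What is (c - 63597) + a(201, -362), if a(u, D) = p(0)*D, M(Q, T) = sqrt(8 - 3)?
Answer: -71561 + (181 - sqrt(5))**2 ≈ -39604.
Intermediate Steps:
M(Q, T) = sqrt(5)
a(u, D) = 22*D
c = (-181 + sqrt(5))**2 (c = (sqrt(5) - 181)**2 = (-181 + sqrt(5))**2 ≈ 31957.)
(c - 63597) + a(201, -362) = ((181 - sqrt(5))**2 - 63597) + 22*(-362) = (-63597 + (181 - sqrt(5))**2) - 7964 = -71561 + (181 - sqrt(5))**2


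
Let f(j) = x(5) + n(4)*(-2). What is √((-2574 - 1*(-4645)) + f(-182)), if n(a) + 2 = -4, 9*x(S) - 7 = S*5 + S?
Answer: 4*√1174/3 ≈ 45.685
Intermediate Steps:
x(S) = 7/9 + 2*S/3 (x(S) = 7/9 + (S*5 + S)/9 = 7/9 + (5*S + S)/9 = 7/9 + (6*S)/9 = 7/9 + 2*S/3)
n(a) = -6 (n(a) = -2 - 4 = -6)
f(j) = 145/9 (f(j) = (7/9 + (⅔)*5) - 6*(-2) = (7/9 + 10/3) + 12 = 37/9 + 12 = 145/9)
√((-2574 - 1*(-4645)) + f(-182)) = √((-2574 - 1*(-4645)) + 145/9) = √((-2574 + 4645) + 145/9) = √(2071 + 145/9) = √(18784/9) = 4*√1174/3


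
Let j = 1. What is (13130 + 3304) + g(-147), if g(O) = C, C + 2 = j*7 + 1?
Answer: 16440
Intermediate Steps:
C = 6 (C = -2 + (1*7 + 1) = -2 + (7 + 1) = -2 + 8 = 6)
g(O) = 6
(13130 + 3304) + g(-147) = (13130 + 3304) + 6 = 16434 + 6 = 16440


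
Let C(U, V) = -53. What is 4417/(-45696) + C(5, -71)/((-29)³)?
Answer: -15043475/159211392 ≈ -0.094487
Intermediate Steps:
4417/(-45696) + C(5, -71)/((-29)³) = 4417/(-45696) - 53/((-29)³) = 4417*(-1/45696) - 53/(-24389) = -631/6528 - 53*(-1/24389) = -631/6528 + 53/24389 = -15043475/159211392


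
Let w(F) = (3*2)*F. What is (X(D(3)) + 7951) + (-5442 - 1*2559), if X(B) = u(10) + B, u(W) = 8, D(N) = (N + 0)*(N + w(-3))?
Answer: -87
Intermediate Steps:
w(F) = 6*F
D(N) = N*(-18 + N) (D(N) = (N + 0)*(N + 6*(-3)) = N*(N - 18) = N*(-18 + N))
X(B) = 8 + B
(X(D(3)) + 7951) + (-5442 - 1*2559) = ((8 + 3*(-18 + 3)) + 7951) + (-5442 - 1*2559) = ((8 + 3*(-15)) + 7951) + (-5442 - 2559) = ((8 - 45) + 7951) - 8001 = (-37 + 7951) - 8001 = 7914 - 8001 = -87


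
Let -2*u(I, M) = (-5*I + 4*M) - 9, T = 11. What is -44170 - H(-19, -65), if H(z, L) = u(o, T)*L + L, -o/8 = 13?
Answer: -124285/2 ≈ -62143.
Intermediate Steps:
o = -104 (o = -8*13 = -104)
u(I, M) = 9/2 - 2*M + 5*I/2 (u(I, M) = -((-5*I + 4*M) - 9)/2 = -(-9 - 5*I + 4*M)/2 = 9/2 - 2*M + 5*I/2)
H(z, L) = -553*L/2 (H(z, L) = (9/2 - 2*11 + (5/2)*(-104))*L + L = (9/2 - 22 - 260)*L + L = -555*L/2 + L = -553*L/2)
-44170 - H(-19, -65) = -44170 - (-553)*(-65)/2 = -44170 - 1*35945/2 = -44170 - 35945/2 = -124285/2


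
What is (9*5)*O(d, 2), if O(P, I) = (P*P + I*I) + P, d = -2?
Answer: 270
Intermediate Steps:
O(P, I) = P + I**2 + P**2 (O(P, I) = (P**2 + I**2) + P = (I**2 + P**2) + P = P + I**2 + P**2)
(9*5)*O(d, 2) = (9*5)*(-2 + 2**2 + (-2)**2) = 45*(-2 + 4 + 4) = 45*6 = 270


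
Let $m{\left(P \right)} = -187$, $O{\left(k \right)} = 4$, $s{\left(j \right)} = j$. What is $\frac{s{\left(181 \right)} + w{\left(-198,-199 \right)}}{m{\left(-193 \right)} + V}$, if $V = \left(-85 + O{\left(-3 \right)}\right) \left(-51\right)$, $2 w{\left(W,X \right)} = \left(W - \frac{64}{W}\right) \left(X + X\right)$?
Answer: $\frac{3912349}{390456} \approx 10.02$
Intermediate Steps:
$w{\left(W,X \right)} = X \left(W - \frac{64}{W}\right)$ ($w{\left(W,X \right)} = \frac{\left(W - \frac{64}{W}\right) \left(X + X\right)}{2} = \frac{\left(W - \frac{64}{W}\right) 2 X}{2} = \frac{2 X \left(W - \frac{64}{W}\right)}{2} = X \left(W - \frac{64}{W}\right)$)
$V = 4131$ ($V = \left(-85 + 4\right) \left(-51\right) = \left(-81\right) \left(-51\right) = 4131$)
$\frac{s{\left(181 \right)} + w{\left(-198,-199 \right)}}{m{\left(-193 \right)} + V} = \frac{181 - \frac{199 \left(-64 + \left(-198\right)^{2}\right)}{-198}}{-187 + 4131} = \frac{181 - - \frac{199 \left(-64 + 39204\right)}{198}}{3944} = \left(181 - \left(- \frac{199}{198}\right) 39140\right) \frac{1}{3944} = \left(181 + \frac{3894430}{99}\right) \frac{1}{3944} = \frac{3912349}{99} \cdot \frac{1}{3944} = \frac{3912349}{390456}$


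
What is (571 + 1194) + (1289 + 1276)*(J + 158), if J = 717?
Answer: 2246140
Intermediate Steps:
(571 + 1194) + (1289 + 1276)*(J + 158) = (571 + 1194) + (1289 + 1276)*(717 + 158) = 1765 + 2565*875 = 1765 + 2244375 = 2246140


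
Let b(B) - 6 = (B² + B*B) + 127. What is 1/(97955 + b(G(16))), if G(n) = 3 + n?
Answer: 1/98810 ≈ 1.0120e-5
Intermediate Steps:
b(B) = 133 + 2*B² (b(B) = 6 + ((B² + B*B) + 127) = 6 + ((B² + B²) + 127) = 6 + (2*B² + 127) = 6 + (127 + 2*B²) = 133 + 2*B²)
1/(97955 + b(G(16))) = 1/(97955 + (133 + 2*(3 + 16)²)) = 1/(97955 + (133 + 2*19²)) = 1/(97955 + (133 + 2*361)) = 1/(97955 + (133 + 722)) = 1/(97955 + 855) = 1/98810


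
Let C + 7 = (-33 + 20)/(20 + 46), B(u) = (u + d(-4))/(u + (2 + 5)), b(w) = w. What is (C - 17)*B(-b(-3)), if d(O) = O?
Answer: 1597/660 ≈ 2.4197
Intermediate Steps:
B(u) = (-4 + u)/(7 + u) (B(u) = (u - 4)/(u + (2 + 5)) = (-4 + u)/(u + 7) = (-4 + u)/(7 + u))
C = -475/66 (C = -7 + (-33 + 20)/(20 + 46) = -7 - 13/66 = -475/66 ≈ -7.1970)
(C - 17)*B(-b(-3)) = (-475/66 - 17)*((-4 - 1*(-3))/(7 - 1*(-3))) = -1597*(-4 + 3)/(66*(7 + 3)) = -1597*(-1)/(66*10) = -1597*(-1)/660 = -1597/66*(-⅒) = 1597/660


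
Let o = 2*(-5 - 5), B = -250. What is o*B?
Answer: 5000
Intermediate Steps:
o = -20 (o = 2*(-10) = -20)
o*B = -20*(-250) = 5000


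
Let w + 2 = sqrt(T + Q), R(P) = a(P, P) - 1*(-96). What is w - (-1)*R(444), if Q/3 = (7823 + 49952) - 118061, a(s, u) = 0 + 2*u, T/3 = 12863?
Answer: 982 + I*sqrt(142269) ≈ 982.0 + 377.19*I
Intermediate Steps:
T = 38589 (T = 3*12863 = 38589)
a(s, u) = 2*u
R(P) = 96 + 2*P (R(P) = 2*P - 1*(-96) = 2*P + 96 = 96 + 2*P)
Q = -180858 (Q = 3*((7823 + 49952) - 118061) = 3*(57775 - 118061) = 3*(-60286) = -180858)
w = -2 + I*sqrt(142269) (w = -2 + sqrt(38589 - 180858) = -2 + sqrt(-142269) = -2 + I*sqrt(142269) ≈ -2.0 + 377.19*I)
w - (-1)*R(444) = (-2 + I*sqrt(142269)) - (-1)*(96 + 2*444) = (-2 + I*sqrt(142269)) - (-1)*(96 + 888) = (-2 + I*sqrt(142269)) - (-1)*984 = (-2 + I*sqrt(142269)) - 1*(-984) = (-2 + I*sqrt(142269)) + 984 = 982 + I*sqrt(142269)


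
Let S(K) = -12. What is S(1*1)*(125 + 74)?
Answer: -2388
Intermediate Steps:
S(1*1)*(125 + 74) = -12*(125 + 74) = -12*199 = -2388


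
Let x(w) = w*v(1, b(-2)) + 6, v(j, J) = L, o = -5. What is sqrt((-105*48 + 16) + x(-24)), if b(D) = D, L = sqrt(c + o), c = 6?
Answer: I*sqrt(5042) ≈ 71.007*I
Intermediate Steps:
L = 1 (L = sqrt(6 - 5) = sqrt(1) = 1)
v(j, J) = 1
x(w) = 6 + w (x(w) = w*1 + 6 = w + 6 = 6 + w)
sqrt((-105*48 + 16) + x(-24)) = sqrt((-105*48 + 16) + (6 - 24)) = sqrt((-5040 + 16) - 18) = sqrt(-5024 - 18) = sqrt(-5042) = I*sqrt(5042)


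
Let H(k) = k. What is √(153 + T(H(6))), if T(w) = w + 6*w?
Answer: √195 ≈ 13.964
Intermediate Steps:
T(w) = 7*w
√(153 + T(H(6))) = √(153 + 7*6) = √(153 + 42) = √195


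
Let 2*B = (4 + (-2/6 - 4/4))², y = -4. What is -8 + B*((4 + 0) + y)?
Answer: -8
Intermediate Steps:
B = 32/9 (B = (4 + (-2/6 - 4/4))²/2 = (4 + (-2*⅙ - 4*¼))²/2 = (4 + (-⅓ - 1))²/2 = (4 - 4/3)²/2 = (8/3)²/2 = (½)*(64/9) = 32/9 ≈ 3.5556)
-8 + B*((4 + 0) + y) = -8 + 32*((4 + 0) - 4)/9 = -8 + 32*(4 - 4)/9 = -8 + (32/9)*0 = -8 + 0 = -8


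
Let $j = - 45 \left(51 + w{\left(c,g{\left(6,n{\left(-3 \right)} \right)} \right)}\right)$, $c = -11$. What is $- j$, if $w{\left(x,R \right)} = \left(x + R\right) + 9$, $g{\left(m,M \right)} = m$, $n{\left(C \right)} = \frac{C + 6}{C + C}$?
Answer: $2475$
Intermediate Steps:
$n{\left(C \right)} = \frac{6 + C}{2 C}$
$w{\left(x,R \right)} = 9 + R + x$ ($w{\left(x,R \right)} = \left(R + x\right) + 9 = 9 + R + x$)
$j = -2475$ ($j = - 45 \left(51 + \left(9 + 6 - 11\right)\right) = - 45 \left(51 + 4\right) = \left(-45\right) 55 = -2475$)
$- j = \left(-1\right) \left(-2475\right) = 2475$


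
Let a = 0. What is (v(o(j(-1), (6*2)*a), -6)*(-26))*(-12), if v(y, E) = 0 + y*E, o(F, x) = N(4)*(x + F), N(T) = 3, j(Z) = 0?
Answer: 0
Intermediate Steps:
o(F, x) = 3*F + 3*x (o(F, x) = 3*(x + F) = 3*(F + x) = 3*F + 3*x)
v(y, E) = E*y (v(y, E) = 0 + E*y = E*y)
(v(o(j(-1), (6*2)*a), -6)*(-26))*(-12) = (-6*(3*0 + 3*((6*2)*0))*(-26))*(-12) = (-6*(0 + 3*(12*0))*(-26))*(-12) = (-6*(0 + 3*0)*(-26))*(-12) = (-6*(0 + 0)*(-26))*(-12) = (-6*0*(-26))*(-12) = (0*(-26))*(-12) = 0*(-12) = 0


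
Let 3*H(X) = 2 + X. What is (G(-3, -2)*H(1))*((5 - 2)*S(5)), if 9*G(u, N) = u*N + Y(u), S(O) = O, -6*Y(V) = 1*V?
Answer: 65/6 ≈ 10.833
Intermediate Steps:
Y(V) = -V/6
G(u, N) = -u/54 + N*u/9 (G(u, N) = (u*N - u/6)/9 = (N*u - u/6)/9 = (-u/6 + N*u)/9 = -u/54 + N*u/9)
H(X) = ⅔ + X/3 (H(X) = (2 + X)/3 = ⅔ + X/3)
(G(-3, -2)*H(1))*((5 - 2)*S(5)) = (((1/54)*(-3)*(-1 + 6*(-2)))*(⅔ + (⅓)*1))*((5 - 2)*5) = (((1/54)*(-3)*(-1 - 12))*(⅔ + ⅓))*(3*5) = (((1/54)*(-3)*(-13))*1)*15 = ((13/18)*1)*15 = (13/18)*15 = 65/6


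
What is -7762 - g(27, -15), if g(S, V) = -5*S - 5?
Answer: -7622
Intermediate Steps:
g(S, V) = -5 - 5*S
-7762 - g(27, -15) = -7762 - (-5 - 5*27) = -7762 - (-5 - 135) = -7762 - 1*(-140) = -7762 + 140 = -7622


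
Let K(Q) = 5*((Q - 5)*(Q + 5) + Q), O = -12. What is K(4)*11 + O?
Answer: -287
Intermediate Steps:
K(Q) = 5*Q + 5*(-5 + Q)*(5 + Q) (K(Q) = 5*((-5 + Q)*(5 + Q) + Q) = 5*(Q + (-5 + Q)*(5 + Q)) = 5*Q + 5*(-5 + Q)*(5 + Q))
K(4)*11 + O = (-125 + 5*4 + 5*4²)*11 - 12 = (-125 + 20 + 5*16)*11 - 12 = (-125 + 20 + 80)*11 - 12 = -25*11 - 12 = -275 - 12 = -287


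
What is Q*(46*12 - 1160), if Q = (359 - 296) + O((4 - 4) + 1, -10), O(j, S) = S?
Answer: -32224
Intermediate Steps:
Q = 53 (Q = (359 - 296) - 10 = 63 - 10 = 53)
Q*(46*12 - 1160) = 53*(46*12 - 1160) = 53*(552 - 1160) = 53*(-608) = -32224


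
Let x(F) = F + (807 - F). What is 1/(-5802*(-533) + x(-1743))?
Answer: 1/3093273 ≈ 3.2328e-7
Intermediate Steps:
x(F) = 807
1/(-5802*(-533) + x(-1743)) = 1/(-5802*(-533) + 807) = 1/(3092466 + 807) = 1/3093273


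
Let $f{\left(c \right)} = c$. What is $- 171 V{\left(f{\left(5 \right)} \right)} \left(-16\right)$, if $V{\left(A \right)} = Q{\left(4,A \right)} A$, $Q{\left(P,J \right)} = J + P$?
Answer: $123120$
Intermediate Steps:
$V{\left(A \right)} = A \left(4 + A\right)$ ($V{\left(A \right)} = \left(A + 4\right) A = \left(4 + A\right) A = A \left(4 + A\right)$)
$- 171 V{\left(f{\left(5 \right)} \right)} \left(-16\right) = - 171 \cdot 5 \left(4 + 5\right) \left(-16\right) = - 171 \cdot 5 \cdot 9 \left(-16\right) = \left(-171\right) 45 \left(-16\right) = \left(-7695\right) \left(-16\right) = 123120$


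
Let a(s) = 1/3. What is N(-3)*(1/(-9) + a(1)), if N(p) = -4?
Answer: -8/9 ≈ -0.88889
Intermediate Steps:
a(s) = ⅓
N(-3)*(1/(-9) + a(1)) = -4*(1/(-9) + ⅓) = -4*(-⅑ + ⅓) = -4*2/9 = -8/9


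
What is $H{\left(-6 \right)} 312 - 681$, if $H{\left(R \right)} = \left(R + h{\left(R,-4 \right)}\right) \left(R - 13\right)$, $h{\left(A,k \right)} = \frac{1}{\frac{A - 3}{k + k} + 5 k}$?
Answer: $\frac{5315361}{151} \approx 35201.0$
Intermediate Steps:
$h{\left(A,k \right)} = \frac{1}{5 k + \frac{-3 + A}{2 k}}$ ($h{\left(A,k \right)} = \frac{1}{\frac{-3 + A}{2 k} + 5 k} = \frac{1}{5 k + \frac{-3 + A}{2 k}}$)
$H{\left(R \right)} = \left(-13 + R\right) \left(R - \frac{8}{157 + R}\right)$ ($H{\left(R \right)} = \left(R + 2 \left(-4\right) \frac{1}{-3 + R + 10 \left(-4\right)^{2}}\right) \left(R - 13\right) = \left(R + 2 \left(-4\right) \frac{1}{-3 + R + 10 \cdot 16}\right) \left(-13 + R\right) = \left(R + 2 \left(-4\right) \frac{1}{-3 + R + 160}\right) \left(-13 + R\right) = \left(R + 2 \left(-4\right) \frac{1}{157 + R}\right) \left(-13 + R\right) = \left(R - \frac{8}{157 + R}\right) \left(-13 + R\right) = \left(-13 + R\right) \left(R - \frac{8}{157 + R}\right)$)
$H{\left(-6 \right)} 312 - 681 = \frac{104 - -48 - 6 \left(-13 - 6\right) \left(157 - 6\right)}{157 - 6} \cdot 312 - 681 = \frac{104 + 48 - \left(-114\right) 151}{151} \cdot 312 - 681 = \frac{104 + 48 + 17214}{151} \cdot 312 - 681 = \frac{1}{151} \cdot 17366 \cdot 312 - 681 = \frac{17366}{151} \cdot 312 - 681 = \frac{5418192}{151} - 681 = \frac{5315361}{151}$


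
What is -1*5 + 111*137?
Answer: 15202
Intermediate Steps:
-1*5 + 111*137 = -5 + 15207 = 15202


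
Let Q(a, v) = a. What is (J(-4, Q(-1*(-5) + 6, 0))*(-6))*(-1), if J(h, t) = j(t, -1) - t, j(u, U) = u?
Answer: 0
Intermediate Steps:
J(h, t) = 0 (J(h, t) = t - t = 0)
(J(-4, Q(-1*(-5) + 6, 0))*(-6))*(-1) = (0*(-6))*(-1) = 0*(-1) = 0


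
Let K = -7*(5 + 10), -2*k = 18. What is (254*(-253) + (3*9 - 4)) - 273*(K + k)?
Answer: -33117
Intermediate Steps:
k = -9 (k = -1/2*18 = -9)
K = -105 (K = -7*15 = -105)
(254*(-253) + (3*9 - 4)) - 273*(K + k) = (254*(-253) + (3*9 - 4)) - 273*(-105 - 9) = (-64262 + (27 - 4)) - 273*(-114) = (-64262 + 23) + 31122 = -64239 + 31122 = -33117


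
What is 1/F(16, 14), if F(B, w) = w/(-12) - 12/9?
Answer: -2/5 ≈ -0.40000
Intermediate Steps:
F(B, w) = -4/3 - w/12 (F(B, w) = w*(-1/12) - 12*1/9 = -w/12 - 4/3 = -4/3 - w/12)
1/F(16, 14) = 1/(-4/3 - 1/12*14) = 1/(-4/3 - 7/6) = 1/(-5/2) = -2/5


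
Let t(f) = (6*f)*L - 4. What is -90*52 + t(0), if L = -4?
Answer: -4684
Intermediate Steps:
t(f) = -4 - 24*f (t(f) = (6*f)*(-4) - 4 = -24*f - 4 = -4 - 24*f)
-90*52 + t(0) = -90*52 + (-4 - 24*0) = -4680 + (-4 + 0) = -4680 - 4 = -4684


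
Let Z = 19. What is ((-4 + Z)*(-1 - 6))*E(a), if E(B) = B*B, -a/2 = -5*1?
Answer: -10500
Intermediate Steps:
a = 10 (a = -(-10) = -2*(-5) = 10)
E(B) = B**2
((-4 + Z)*(-1 - 6))*E(a) = ((-4 + 19)*(-1 - 6))*10**2 = (15*(-7))*100 = -105*100 = -10500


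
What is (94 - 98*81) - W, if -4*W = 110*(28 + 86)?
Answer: -4709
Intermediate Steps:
W = -3135 (W = -55*(28 + 86)/2 = -55*114/2 = -¼*12540 = -3135)
(94 - 98*81) - W = (94 - 98*81) - 1*(-3135) = (94 - 7938) + 3135 = -7844 + 3135 = -4709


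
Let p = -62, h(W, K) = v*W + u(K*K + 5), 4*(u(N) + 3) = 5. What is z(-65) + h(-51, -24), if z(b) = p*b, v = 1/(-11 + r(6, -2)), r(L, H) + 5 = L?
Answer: 80667/20 ≈ 4033.4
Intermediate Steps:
r(L, H) = -5 + L
u(N) = -7/4 (u(N) = -3 + (1/4)*5 = -3 + 5/4 = -7/4)
v = -1/10 (v = 1/(-11 + (-5 + 6)) = 1/(-11 + 1) = 1/(-10) = -1/10 ≈ -0.10000)
h(W, K) = -7/4 - W/10 (h(W, K) = -W/10 - 7/4 = -7/4 - W/10)
z(b) = -62*b
z(-65) + h(-51, -24) = -62*(-65) + (-7/4 - 1/10*(-51)) = 4030 + (-7/4 + 51/10) = 4030 + 67/20 = 80667/20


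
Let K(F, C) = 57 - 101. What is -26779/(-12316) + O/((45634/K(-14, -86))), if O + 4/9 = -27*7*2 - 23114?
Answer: 62787071251/2529127548 ≈ 24.826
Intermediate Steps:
K(F, C) = -44
O = -211432/9 (O = -4/9 + (-27*7*2 - 23114) = -4/9 + (-189*2 - 23114) = -4/9 + (-378 - 23114) = -4/9 - 23492 = -211432/9 ≈ -23492.)
-26779/(-12316) + O/((45634/K(-14, -86))) = -26779/(-12316) - 211432/(9*(45634/(-44))) = -26779*(-1/12316) - 211432/(9*(45634*(-1/44))) = 26779/12316 - 211432/(9*(-22817/22)) = 26779/12316 - 211432/9*(-22/22817) = 26779/12316 + 4651504/205353 = 62787071251/2529127548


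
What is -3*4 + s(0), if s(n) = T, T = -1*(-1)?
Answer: -11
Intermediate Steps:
T = 1
s(n) = 1
-3*4 + s(0) = -3*4 + 1 = -12 + 1 = -11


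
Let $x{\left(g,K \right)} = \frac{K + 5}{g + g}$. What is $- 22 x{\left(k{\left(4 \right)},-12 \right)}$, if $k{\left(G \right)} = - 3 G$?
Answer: $- \frac{77}{12} \approx -6.4167$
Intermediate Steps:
$x{\left(g,K \right)} = \frac{5 + K}{2 g}$
$- 22 x{\left(k{\left(4 \right)},-12 \right)} = - 22 \frac{5 - 12}{2 \left(\left(-3\right) 4\right)} = - 22 \cdot \frac{1}{2} \frac{1}{-12} \left(-7\right) = - 22 \cdot \frac{1}{2} \left(- \frac{1}{12}\right) \left(-7\right) = \left(-22\right) \frac{7}{24} = - \frac{77}{12}$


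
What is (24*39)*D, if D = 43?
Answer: 40248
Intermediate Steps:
(24*39)*D = (24*39)*43 = 936*43 = 40248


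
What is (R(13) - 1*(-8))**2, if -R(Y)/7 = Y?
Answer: 6889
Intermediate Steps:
R(Y) = -7*Y
(R(13) - 1*(-8))**2 = (-7*13 - 1*(-8))**2 = (-91 + 8)**2 = (-83)**2 = 6889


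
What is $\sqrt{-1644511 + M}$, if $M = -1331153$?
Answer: $4 i \sqrt{185979} \approx 1725.0 i$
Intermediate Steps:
$\sqrt{-1644511 + M} = \sqrt{-1644511 - 1331153} = \sqrt{-2975664} = 4 i \sqrt{185979}$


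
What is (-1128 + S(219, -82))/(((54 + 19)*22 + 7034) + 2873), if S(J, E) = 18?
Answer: -1110/11513 ≈ -0.096413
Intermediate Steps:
(-1128 + S(219, -82))/(((54 + 19)*22 + 7034) + 2873) = (-1128 + 18)/(((54 + 19)*22 + 7034) + 2873) = -1110/((73*22 + 7034) + 2873) = -1110/((1606 + 7034) + 2873) = -1110/(8640 + 2873) = -1110/11513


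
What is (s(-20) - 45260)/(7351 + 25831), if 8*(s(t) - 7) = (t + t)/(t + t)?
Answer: -362023/265456 ≈ -1.3638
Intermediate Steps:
s(t) = 57/8 (s(t) = 7 + ((t + t)/(t + t))/8 = 7 + ((2*t)/((2*t)))/8 = 7 + ((2*t)*(1/(2*t)))/8 = 7 + (1/8)*1 = 7 + 1/8 = 57/8)
(s(-20) - 45260)/(7351 + 25831) = (57/8 - 45260)/(7351 + 25831) = -362023/8/33182 = -362023/8*1/33182 = -362023/265456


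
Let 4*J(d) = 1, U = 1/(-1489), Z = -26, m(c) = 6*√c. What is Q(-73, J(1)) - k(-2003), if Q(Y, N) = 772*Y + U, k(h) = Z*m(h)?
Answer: -83914085/1489 + 156*I*√2003 ≈ -56356.0 + 6981.8*I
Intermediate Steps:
U = -1/1489 ≈ -0.00067159
J(d) = ¼ (J(d) = (¼)*1 = ¼)
k(h) = -156*√h
Q(Y, N) = -1/1489 + 772*Y (Q(Y, N) = 772*Y - 1/1489 = -1/1489 + 772*Y)
Q(-73, J(1)) - k(-2003) = (-1/1489 + 772*(-73)) - (-156)*√(-2003) = (-1/1489 - 56356) - (-156)*I*√2003 = -83914085/1489 - (-156)*I*√2003 = -83914085/1489 + 156*I*√2003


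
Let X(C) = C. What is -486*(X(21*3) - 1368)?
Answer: 634230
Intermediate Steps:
-486*(X(21*3) - 1368) = -486*(21*3 - 1368) = -486*(63 - 1368) = -486*(-1305) = 634230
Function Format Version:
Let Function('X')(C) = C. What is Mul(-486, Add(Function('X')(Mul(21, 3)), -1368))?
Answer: 634230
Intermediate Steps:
Mul(-486, Add(Function('X')(Mul(21, 3)), -1368)) = Mul(-486, Add(Mul(21, 3), -1368)) = Mul(-486, Add(63, -1368)) = Mul(-486, -1305) = 634230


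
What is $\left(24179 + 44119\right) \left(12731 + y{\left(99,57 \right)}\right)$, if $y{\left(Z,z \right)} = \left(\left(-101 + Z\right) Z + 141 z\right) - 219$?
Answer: $1389932598$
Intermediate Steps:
$y{\left(Z,z \right)} = -219 + 141 z + Z \left(-101 + Z\right)$ ($y{\left(Z,z \right)} = \left(Z \left(-101 + Z\right) + 141 z\right) - 219 = \left(141 z + Z \left(-101 + Z\right)\right) - 219 = -219 + 141 z + Z \left(-101 + Z\right)$)
$\left(24179 + 44119\right) \left(12731 + y{\left(99,57 \right)}\right) = \left(24179 + 44119\right) \left(12731 + \left(-219 + 99^{2} - 9999 + 141 \cdot 57\right)\right) = 68298 \left(12731 + \left(-219 + 9801 - 9999 + 8037\right)\right) = 68298 \left(12731 + 7620\right) = 68298 \cdot 20351 = 1389932598$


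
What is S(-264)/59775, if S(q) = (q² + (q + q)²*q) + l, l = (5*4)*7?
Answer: -14705828/11955 ≈ -1230.1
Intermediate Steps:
l = 140 (l = 20*7 = 140)
S(q) = 140 + q² + 4*q³ (S(q) = (q² + (q + q)²*q) + 140 = (q² + (2*q)²*q) + 140 = (q² + (4*q²)*q) + 140 = (q² + 4*q³) + 140 = 140 + q² + 4*q³)
S(-264)/59775 = (140 + (-264)² + 4*(-264)³)/59775 = (140 + 69696 + 4*(-18399744))*(1/59775) = (140 + 69696 - 73598976)*(1/59775) = -73529140*1/59775 = -14705828/11955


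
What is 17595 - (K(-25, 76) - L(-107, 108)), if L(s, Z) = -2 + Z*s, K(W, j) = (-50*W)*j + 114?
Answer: -89077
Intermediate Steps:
K(W, j) = 114 - 50*W*j (K(W, j) = -50*W*j + 114 = 114 - 50*W*j)
17595 - (K(-25, 76) - L(-107, 108)) = 17595 - ((114 - 50*(-25)*76) - (-2 + 108*(-107))) = 17595 - ((114 + 95000) - (-2 - 11556)) = 17595 - (95114 - 1*(-11558)) = 17595 - (95114 + 11558) = 17595 - 1*106672 = 17595 - 106672 = -89077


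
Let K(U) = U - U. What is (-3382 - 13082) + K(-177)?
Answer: -16464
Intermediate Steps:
K(U) = 0
(-3382 - 13082) + K(-177) = (-3382 - 13082) + 0 = -16464 + 0 = -16464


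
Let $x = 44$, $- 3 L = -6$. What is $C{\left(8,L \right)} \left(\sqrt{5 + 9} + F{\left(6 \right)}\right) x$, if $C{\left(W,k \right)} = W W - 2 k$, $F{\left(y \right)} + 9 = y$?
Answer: $-7920 + 2640 \sqrt{14} \approx 1958.0$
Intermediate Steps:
$F{\left(y \right)} = -9 + y$
$L = 2$ ($L = \left(- \frac{1}{3}\right) \left(-6\right) = 2$)
$C{\left(W,k \right)} = W^{2} - 2 k$
$C{\left(8,L \right)} \left(\sqrt{5 + 9} + F{\left(6 \right)}\right) x = \left(8^{2} - 4\right) \left(\sqrt{5 + 9} + \left(-9 + 6\right)\right) 44 = \left(64 - 4\right) \left(\sqrt{14} - 3\right) 44 = 60 \left(-3 + \sqrt{14}\right) 44 = \left(-180 + 60 \sqrt{14}\right) 44 = -7920 + 2640 \sqrt{14}$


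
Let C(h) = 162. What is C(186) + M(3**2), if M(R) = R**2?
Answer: 243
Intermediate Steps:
C(186) + M(3**2) = 162 + (3**2)**2 = 162 + 9**2 = 162 + 81 = 243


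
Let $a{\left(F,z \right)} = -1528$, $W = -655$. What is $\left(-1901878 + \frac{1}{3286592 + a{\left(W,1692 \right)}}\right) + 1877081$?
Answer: $- \frac{81459732007}{3285064} \approx -24797.0$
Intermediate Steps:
$\left(-1901878 + \frac{1}{3286592 + a{\left(W,1692 \right)}}\right) + 1877081 = \left(-1901878 + \frac{1}{3286592 - 1528}\right) + 1877081 = \left(-1901878 + \frac{1}{3285064}\right) + 1877081 = - \frac{6247790950191}{3285064} + 1877081 = - \frac{81459732007}{3285064}$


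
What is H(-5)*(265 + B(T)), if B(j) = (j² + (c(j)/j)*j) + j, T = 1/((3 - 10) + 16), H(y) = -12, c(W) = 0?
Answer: -85900/27 ≈ -3181.5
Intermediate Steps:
T = ⅑ (T = 1/(-7 + 16) = 1/9 = ⅑ ≈ 0.11111)
B(j) = j + j² (B(j) = (j² + (0/j)*j) + j = (j² + 0*j) + j = (j² + 0) + j = j² + j = j + j²)
H(-5)*(265 + B(T)) = -12*(265 + (1 + ⅑)/9) = -12*(265 + (⅑)*(10/9)) = -12*(265 + 10/81) = -12*21475/81 = -85900/27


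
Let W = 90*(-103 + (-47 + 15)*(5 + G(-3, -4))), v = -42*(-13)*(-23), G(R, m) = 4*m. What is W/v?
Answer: -3735/2093 ≈ -1.7845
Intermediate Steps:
v = -12558 (v = 546*(-23) = -12558)
W = 22410 (W = 90*(-103 + (-47 + 15)*(5 + 4*(-4))) = 90*(-103 - 32*(5 - 16)) = 90*(-103 - 32*(-11)) = 90*(-103 + 352) = 90*249 = 22410)
W/v = 22410/(-12558) = 22410*(-1/12558) = -3735/2093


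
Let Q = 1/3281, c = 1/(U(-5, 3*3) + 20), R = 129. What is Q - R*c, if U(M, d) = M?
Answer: -141078/16405 ≈ -8.5997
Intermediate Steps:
c = 1/15 (c = 1/(-5 + 20) = 1/15 ≈ 0.066667)
Q = 1/3281 ≈ 0.00030479
Q - R*c = 1/3281 - 129/15 = 1/3281 - 1*43/5 = 1/3281 - 43/5 = -141078/16405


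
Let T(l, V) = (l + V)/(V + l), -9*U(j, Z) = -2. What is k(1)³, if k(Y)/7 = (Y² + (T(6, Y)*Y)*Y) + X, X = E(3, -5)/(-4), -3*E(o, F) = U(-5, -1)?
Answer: 444194947/157464 ≈ 2820.9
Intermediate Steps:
U(j, Z) = 2/9 (U(j, Z) = -⅑*(-2) = 2/9)
T(l, V) = 1 (T(l, V) = (V + l)/(V + l) = 1)
E(o, F) = -2/27 (E(o, F) = -⅓*2/9 = -2/27)
X = 1/54 (X = -2/27/(-4) = -2/27*(-¼) = 1/54 ≈ 0.018519)
k(Y) = 7/54 + 14*Y² (k(Y) = 7*((Y² + (1*Y)*Y) + 1/54) = 7*((Y² + Y*Y) + 1/54) = 7*((Y² + Y²) + 1/54) = 7*(2*Y² + 1/54) = 7*(1/54 + 2*Y²) = 7/54 + 14*Y²)
k(1)³ = (7/54 + 14*1²)³ = (7/54 + 14*1)³ = (7/54 + 14)³ = (763/54)³ = 444194947/157464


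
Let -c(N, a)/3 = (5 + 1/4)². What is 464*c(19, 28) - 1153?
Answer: -39520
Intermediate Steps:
c(N, a) = -1323/16 (c(N, a) = -3*(5 + 1/4)² = -3*(5 + ¼)² = -3*(21/4)² = -3*441/16 = -1323/16)
464*c(19, 28) - 1153 = 464*(-1323/16) - 1153 = -38367 - 1153 = -39520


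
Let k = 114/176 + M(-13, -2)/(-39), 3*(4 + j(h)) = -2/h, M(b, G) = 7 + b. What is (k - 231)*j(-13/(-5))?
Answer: 21857801/22308 ≈ 979.82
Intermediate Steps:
j(h) = -4 - 2/(3*h) (j(h) = -4 + (-2/h)/3 = -4 - 2/(3*h))
k = 917/1144 (k = 114/176 + (7 - 13)/(-39) = 114*(1/176) - 6*(-1/39) = 57/88 + 2/13 = 917/1144 ≈ 0.80157)
(k - 231)*j(-13/(-5)) = (917/1144 - 231)*(-4 - 2/(3*((-13/(-5))))) = -263347*(-4 - 2/(3*((-13*(-⅕)))))/1144 = -263347*(-4 - 2/(3*13/5))/1144 = -263347*(-4 - ⅔*5/13)/1144 = -263347*(-4 - 10/39)/1144 = -263347/1144*(-166/39) = 21857801/22308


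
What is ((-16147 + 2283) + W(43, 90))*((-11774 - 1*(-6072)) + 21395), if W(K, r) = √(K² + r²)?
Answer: -217567752 + 15693*√9949 ≈ -2.1600e+8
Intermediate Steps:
((-16147 + 2283) + W(43, 90))*((-11774 - 1*(-6072)) + 21395) = ((-16147 + 2283) + √(43² + 90²))*((-11774 - 1*(-6072)) + 21395) = (-13864 + √(1849 + 8100))*((-11774 + 6072) + 21395) = (-13864 + √9949)*(-5702 + 21395) = (-13864 + √9949)*15693 = -217567752 + 15693*√9949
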